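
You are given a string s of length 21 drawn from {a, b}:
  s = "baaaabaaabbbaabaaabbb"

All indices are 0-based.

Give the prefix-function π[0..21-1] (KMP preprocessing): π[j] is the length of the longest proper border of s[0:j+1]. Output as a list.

[0, 0, 0, 0, 0, 1, 2, 3, 4, 1, 1, 1, 2, 3, 1, 2, 3, 4, 1, 1, 1]

π[0] = 0
j=1 s[j]='a': π[1]=0 (border '')
j=2 s[j]='a': π[2]=0 (border '')
j=3 s[j]='a': π[3]=0 (border '')
j=4 s[j]='a': π[4]=0 (border '')
j=5 s[j]='b': π[5]=1 (border 'b')
j=6 s[j]='a': π[6]=2 (border 'ba')
j=7 s[j]='a': π[7]=3 (border 'baa')
j=8 s[j]='a': π[8]=4 (border 'baaa')
j=9 s[j]='b': k: 4→0; π[9]=1 (border 'b')
j=10 s[j]='b': k: 1→0; π[10]=1 (border 'b')
j=11 s[j]='b': k: 1→0; π[11]=1 (border 'b')
j=12 s[j]='a': π[12]=2 (border 'ba')
j=13 s[j]='a': π[13]=3 (border 'baa')
j=14 s[j]='b': k: 3→0; π[14]=1 (border 'b')
j=15 s[j]='a': π[15]=2 (border 'ba')
j=16 s[j]='a': π[16]=3 (border 'baa')
j=17 s[j]='a': π[17]=4 (border 'baaa')
j=18 s[j]='b': k: 4→0; π[18]=1 (border 'b')
j=19 s[j]='b': k: 1→0; π[19]=1 (border 'b')
j=20 s[j]='b': k: 1→0; π[20]=1 (border 'b')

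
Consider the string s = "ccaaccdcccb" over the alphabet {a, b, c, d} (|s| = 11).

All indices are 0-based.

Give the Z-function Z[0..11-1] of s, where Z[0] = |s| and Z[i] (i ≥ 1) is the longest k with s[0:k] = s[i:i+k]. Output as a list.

Z[0]=11
i=1: outside box; Z[1]=1 scan→box=[1,2)
i=2: outside box; Z[2]=0
i=3: outside box; Z[3]=0
i=4: outside box; Z[4]=2 scan→box=[4,6)
i=5: min(r-i=1, Z[1]=1)=1; Z[5]=1
i=6: outside box; Z[6]=0
i=7: outside box; Z[7]=2 scan→box=[7,9)
i=8: min(r-i=1, Z[1]=1)=1; Z[8]=2 scan→box=[8,10)
i=9: min(r-i=1, Z[1]=1)=1; Z[9]=1
i=10: outside box; Z[10]=0

[11, 1, 0, 0, 2, 1, 0, 2, 2, 1, 0]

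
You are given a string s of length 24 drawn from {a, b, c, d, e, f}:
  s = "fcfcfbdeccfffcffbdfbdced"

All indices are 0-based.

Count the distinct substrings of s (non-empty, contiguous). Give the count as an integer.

265

rank→(start, suffix):
  0 → (19, 'bdced')
  1 → (5, 'bdeccfffcffbdfbdced')
  2 → (16, 'bdfbdced')
  3 → (8, 'ccfffcffbdfbdced')
  4 → (21, 'ced')
  5 → (3, 'cfbdeccfffcffbdfbdced')
  6 → (1, 'cfcfbdeccfffcffbdfbdced')
  7 → (13, 'cffbdfbdced')
  8 → (9, 'cfffcffbdfbdced')
  9 → (23, 'd')
  10 → (20, 'dced')
  11 → (6, 'deccfffcffbdfbdced')
  12 → (17, 'dfbdced')
  13 → (7, 'eccfffcffbdfbdced')
  14 → (22, 'ed')
  15 → (18, 'fbdced')
  16 → (4, 'fbdeccfffcffbdfbdced')
  17 → (15, 'fbdfbdced')
  18 → (2, 'fcfbdeccfffcffbdfbdced')
  19 → (0, 'fcfcfbdeccfffcffbdfbdced')
  20 → (12, 'fcffbdfbdced')
  21 → (14, 'ffbdfbdced')
  22 → (11, 'ffcffbdfbdced')
  23 → (10, 'fffcffbdfbdced')

SA = [19, 5, 16, 8, 21, 3, 1, 13, 9, 23, 20, 6, 17, 7, 22, 18, 4, 15, 2, 0, 12, 14, 11, 10]
rank  pair      lcp
   1  s[19:],s[5:]  2  'bd'
   2  s[5:],s[16:]  2  'bd'
   3  s[16:],s[8:]  0  ''
   4  s[8:],s[21:]  1  'c'
   5  s[21:],s[3:]  1  'c'
   6  s[3:],s[1:]  2  'cf'
   7  s[1:],s[13:]  2  'cf'
   8  s[13:],s[9:]  3  'cff'
   9  s[9:],s[23:]  0  ''
  10  s[23:],s[20:]  1  'd'
  11  s[20:],s[6:]  1  'd'
  12  s[6:],s[17:]  1  'd'
  13  s[17:],s[7:]  0  ''
  14  s[7:],s[22:]  1  'e'
  15  s[22:],s[18:]  0  ''
  16  s[18:],s[4:]  3  'fbd'
  17  s[4:],s[15:]  3  'fbd'
  18  s[15:],s[2:]  1  'f'
  19  s[2:],s[0:]  3  'fcf'
  20  s[0:],s[12:]  3  'fcf'
  21  s[12:],s[14:]  1  'f'
  22  s[14:],s[11:]  2  'ff'
  23  s[11:],s[10:]  2  'ff'

n(n+1)/2 = 24·25/2 = 300
Σ LCP = 0 + 2 + 2 + 0 + 1 + 1 + 2 + 2 + 3 + 0 + 1 + 1 + 1 + 0 + 1 + 0 + 3 + 3 + 1 + 3 + 3 + 1 + 2 + 2 = 35
distinct = 300 − 35 = 265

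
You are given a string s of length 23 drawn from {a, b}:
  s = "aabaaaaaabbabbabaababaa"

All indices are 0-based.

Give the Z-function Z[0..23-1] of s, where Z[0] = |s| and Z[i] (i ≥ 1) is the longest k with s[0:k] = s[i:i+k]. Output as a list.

Z[0]=23
i=1: outside box; Z[1]=1 scan→box=[1,2)
i=2: outside box; Z[2]=0
i=3: outside box; Z[3]=2 scan→box=[3,5)
i=4: min(r-i=1, Z[1]=1)=1; Z[4]=2 scan→box=[4,6)
i=5: min(r-i=1, Z[1]=1)=1; Z[5]=2 scan→box=[5,7)
i=6: min(r-i=1, Z[1]=1)=1; Z[6]=2 scan→box=[6,8)
i=7: min(r-i=1, Z[1]=1)=1; Z[7]=3 scan→box=[7,10)
i=8: min(r-i=2, Z[1]=1)=1; Z[8]=1
i=9: min(r-i=1, Z[2]=0)=0; Z[9]=0
i=10: outside box; Z[10]=0
i=11: outside box; Z[11]=1 scan→box=[11,12)
i=12: outside box; Z[12]=0
i=13: outside box; Z[13]=0
i=14: outside box; Z[14]=1 scan→box=[14,15)
i=15: outside box; Z[15]=0
i=16: outside box; Z[16]=4 scan→box=[16,20)
i=17: min(r-i=3, Z[1]=1)=1; Z[17]=1
i=18: min(r-i=2, Z[2]=0)=0; Z[18]=0
i=19: min(r-i=1, Z[3]=2)=1; Z[19]=1
i=20: outside box; Z[20]=0
i=21: outside box; Z[21]=2 scan→box=[21,23)
i=22: min(r-i=1, Z[1]=1)=1; Z[22]=1

[23, 1, 0, 2, 2, 2, 2, 3, 1, 0, 0, 1, 0, 0, 1, 0, 4, 1, 0, 1, 0, 2, 1]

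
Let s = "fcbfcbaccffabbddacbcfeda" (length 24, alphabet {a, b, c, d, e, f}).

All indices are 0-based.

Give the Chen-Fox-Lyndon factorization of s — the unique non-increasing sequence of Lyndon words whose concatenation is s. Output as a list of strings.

emit factor 1: 'f' (i=0, period=1)
emit factor 2: 'c' (i=1, period=1)
emit factor 3: 'bfc' (i=2, period=3)
emit factor 4: 'b' (i=5, period=1)
emit factor 5: 'accff' (i=6, period=5)
emit factor 6: 'abbddacbcfed' (i=11, period=12)
emit factor 7: 'a' (i=23, period=1)

["f", "c", "bfc", "b", "accff", "abbddacbcfed", "a"]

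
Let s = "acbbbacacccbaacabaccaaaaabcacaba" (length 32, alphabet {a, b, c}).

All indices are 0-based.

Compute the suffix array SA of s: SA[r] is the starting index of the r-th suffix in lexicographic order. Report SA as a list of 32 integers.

rank→(start, suffix):
  0 → (31, 'a')
  1 → (20, 'aaaaabcacaba')
  2 → (21, 'aaaabcacaba')
  3 → (22, 'aaabcacaba')
  4 → (23, 'aabcacaba')
  5 → (12, 'aacabaccaaaaabcacaba')
  6 → (29, 'aba')
  7 → (15, 'abaccaaaaabcacaba')
  8 → (24, 'abcacaba')
  9 → (27, 'acaba')
  10 → (13, 'acabaccaaaaabcacaba')
  11 → (5, 'acacccbaacabaccaaaaabcacaba')
  12 → (0, 'acbbbacacccbaacabaccaaaaabcacaba')
  13 → (17, 'accaaaaabcacaba')
  14 → (7, 'acccbaacabaccaaaaabcacaba')
  15 → (30, 'ba')
  16 → (11, 'baacabaccaaaaabcacaba')
  17 → (4, 'bacacccbaacabaccaaaaabcacaba')
  18 → (16, 'baccaaaaabcacaba')
  19 → (3, 'bbacacccbaacabaccaaaaabcacaba')
  20 → (2, 'bbbacacccbaacabaccaaaaabcacaba')
  21 → (25, 'bcacaba')
  22 → (19, 'caaaaabcacaba')
  23 → (28, 'caba')
  24 → (14, 'cabaccaaaaabcacaba')
  25 → (26, 'cacaba')
  26 → (6, 'cacccbaacabaccaaaaabcacaba')
  27 → (10, 'cbaacabaccaaaaabcacaba')
  28 → (1, 'cbbbacacccbaacabaccaaaaabcacaba')
  29 → (18, 'ccaaaaabcacaba')
  30 → (9, 'ccbaacabaccaaaaabcacaba')
  31 → (8, 'cccbaacabaccaaaaabcacaba')

[31, 20, 21, 22, 23, 12, 29, 15, 24, 27, 13, 5, 0, 17, 7, 30, 11, 4, 16, 3, 2, 25, 19, 28, 14, 26, 6, 10, 1, 18, 9, 8]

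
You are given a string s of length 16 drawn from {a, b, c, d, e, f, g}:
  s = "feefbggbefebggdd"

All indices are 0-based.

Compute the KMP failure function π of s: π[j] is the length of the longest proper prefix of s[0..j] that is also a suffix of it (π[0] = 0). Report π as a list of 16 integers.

[0, 0, 0, 1, 0, 0, 0, 0, 0, 1, 2, 0, 0, 0, 0, 0]

π[0] = 0
j=1 s[j]='e': π[1]=0 (border '')
j=2 s[j]='e': π[2]=0 (border '')
j=3 s[j]='f': π[3]=1 (border 'f')
j=4 s[j]='b': k: 1→0; π[4]=0 (border '')
j=5 s[j]='g': π[5]=0 (border '')
j=6 s[j]='g': π[6]=0 (border '')
j=7 s[j]='b': π[7]=0 (border '')
j=8 s[j]='e': π[8]=0 (border '')
j=9 s[j]='f': π[9]=1 (border 'f')
j=10 s[j]='e': π[10]=2 (border 'fe')
j=11 s[j]='b': k: 2→0; π[11]=0 (border '')
j=12 s[j]='g': π[12]=0 (border '')
j=13 s[j]='g': π[13]=0 (border '')
j=14 s[j]='d': π[14]=0 (border '')
j=15 s[j]='d': π[15]=0 (border '')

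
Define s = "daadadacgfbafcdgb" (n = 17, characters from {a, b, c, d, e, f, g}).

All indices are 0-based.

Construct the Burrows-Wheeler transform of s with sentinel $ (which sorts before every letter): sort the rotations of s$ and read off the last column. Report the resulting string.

rank  rotation            last
    0  $daadadacgfbafcdgb  b
    1  aadadacgfbafcdgb$d  d
    2  acgfbafcdgb$daadad  d
    3  adacgfbafcdgb$daad  d
    4  adadacgfbafcdgb$da  a
    5  afcdgb$daadadacgfb  b
    6  b$daadadacgfbafcdg  g
    7  bafcdgb$daadadacgf  f
    8  cdgb$daadadacgfbaf  f
    9  cgfbafcdgb$daadada  a
   10  daadadacgfbafcdgb$  $
   11  dacgfbafcdgb$daada  a
   12  dadacgfbafcdgb$daa  a
   13  dgb$daadadacgfbafc  c
   14  fbafcdgb$daadadacg  g
   15  fcdgb$daadadacgfba  a
   16  gb$daadadacgfbafcd  d
   17  gfbafcdgb$daadadac  c

bdddabgffa$aacgadc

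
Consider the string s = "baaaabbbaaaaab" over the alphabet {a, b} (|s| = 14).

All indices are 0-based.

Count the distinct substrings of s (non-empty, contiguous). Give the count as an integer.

72

rank | idx | suffix
   0 |   8 | aaaaab
   1 |   9 | aaaab
   2 |   1 | aaaabbbaaaaab
   3 |  10 | aaab
   4 |   2 | aaabbbaaaaab
   5 |  11 | aab
   6 |   3 | aabbbaaaaab
   7 |  12 | ab
   8 |   4 | abbbaaaaab
   9 |  13 | b
  10 |   7 | baaaaab
  11 |   0 | baaaabbbaaaaab
  12 |   6 | bbaaaaab
  13 |   5 | bbbaaaaab

SA = [8, 9, 1, 10, 2, 11, 3, 12, 4, 13, 7, 0, 6, 5]
[i] adj suffixes → lcp
  [1] 8/9 → 4 ('aaaa')
  [2] 9/1 → 5 ('aaaab')
  [3] 1/10 → 3 ('aaa')
  [4] 10/2 → 4 ('aaab')
  [5] 2/11 → 2 ('aa')
  [6] 11/3 → 3 ('aab')
  [7] 3/12 → 1 ('a')
  [8] 12/4 → 2 ('ab')
  [9] 4/13 → 0 ('')
  [10] 13/7 → 1 ('b')
  [11] 7/0 → 5 ('baaaa')
  [12] 0/6 → 1 ('b')
  [13] 6/5 → 2 ('bb')

n(n+1)/2 = 14·15/2 = 105
Σ LCP = 0 + 4 + 5 + 3 + 4 + 2 + 3 + 1 + 2 + 0 + 1 + 5 + 1 + 2 = 33
distinct = 105 − 33 = 72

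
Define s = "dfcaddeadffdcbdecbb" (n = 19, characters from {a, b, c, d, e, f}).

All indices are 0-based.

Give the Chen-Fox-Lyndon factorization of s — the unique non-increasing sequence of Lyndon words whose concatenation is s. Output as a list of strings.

emit factor 1: 'df' (i=0, period=2)
emit factor 2: 'c' (i=2, period=1)
emit factor 3: 'addeadffdcbdecbb' (i=3, period=16)

["df", "c", "addeadffdcbdecbb"]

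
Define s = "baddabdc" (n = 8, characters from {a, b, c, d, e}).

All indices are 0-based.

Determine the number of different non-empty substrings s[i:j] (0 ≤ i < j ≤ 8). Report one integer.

rank | idx | suffix
   0 |   4 | abdc
   1 |   1 | addabdc
   2 |   0 | baddabdc
   3 |   5 | bdc
   4 |   7 | c
   5 |   3 | dabdc
   6 |   6 | dc
   7 |   2 | ddabdc

SA = [4, 1, 0, 5, 7, 3, 6, 2]
[i] adj suffixes → lcp
  [1] 4/1 → 1 ('a')
  [2] 1/0 → 0 ('')
  [3] 0/5 → 1 ('b')
  [4] 5/7 → 0 ('')
  [5] 7/3 → 0 ('')
  [6] 3/6 → 1 ('d')
  [7] 6/2 → 1 ('d')

n(n+1)/2 = 8·9/2 = 36
Σ LCP = 0 + 1 + 0 + 1 + 0 + 0 + 1 + 1 = 4
distinct = 36 − 4 = 32

32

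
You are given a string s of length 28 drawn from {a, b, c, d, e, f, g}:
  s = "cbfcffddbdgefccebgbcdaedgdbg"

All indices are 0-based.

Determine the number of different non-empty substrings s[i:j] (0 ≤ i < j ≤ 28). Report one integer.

sorted suffixes:
  #0 SA[0]=21  'aedgdbg'
  #1 SA[1]=18  'bcdaedgdbg'
  #2 SA[2]=8  'bdgefccebgbcdaedgdbg'
  #3 SA[3]=1  'bfcffddbdgefccebgbcdaedgdbg'
  #4 SA[4]=26  'bg'
  #5 SA[5]=16  'bgbcdaedgdbg'
  #6 SA[6]=0  'cbfcffddbdgefccebgbcdaedgdbg'
  #7 SA[7]=13  'ccebgbcdaedgdbg'
  #8 SA[8]=19  'cdaedgdbg'
  #9 SA[9]=14  'cebgbcdaedgdbg'
  #10 SA[10]=3  'cffddbdgefccebgbcdaedgdbg'
  #11 SA[11]=20  'daedgdbg'
  #12 SA[12]=7  'dbdgefccebgbcdaedgdbg'
  #13 SA[13]=25  'dbg'
  #14 SA[14]=6  'ddbdgefccebgbcdaedgdbg'
  #15 SA[15]=23  'dgdbg'
  #16 SA[16]=9  'dgefccebgbcdaedgdbg'
  #17 SA[17]=15  'ebgbcdaedgdbg'
  #18 SA[18]=22  'edgdbg'
  #19 SA[19]=11  'efccebgbcdaedgdbg'
  #20 SA[20]=12  'fccebgbcdaedgdbg'
  #21 SA[21]=2  'fcffddbdgefccebgbcdaedgdbg'
  #22 SA[22]=5  'fddbdgefccebgbcdaedgdbg'
  #23 SA[23]=4  'ffddbdgefccebgbcdaedgdbg'
  #24 SA[24]=27  'g'
  #25 SA[25]=17  'gbcdaedgdbg'
  #26 SA[26]=24  'gdbg'
  #27 SA[27]=10  'gefccebgbcdaedgdbg'

SA = [21, 18, 8, 1, 26, 16, 0, 13, 19, 14, 3, 20, 7, 25, 6, 23, 9, 15, 22, 11, 12, 2, 5, 4, 27, 17, 24, 10]
rank  pair      lcp
   1  s[21:],s[18:]  0  ''
   2  s[18:],s[8:]  1  'b'
   3  s[8:],s[1:]  1  'b'
   4  s[1:],s[26:]  1  'b'
   5  s[26:],s[16:]  2  'bg'
   6  s[16:],s[0:]  0  ''
   7  s[0:],s[13:]  1  'c'
   8  s[13:],s[19:]  1  'c'
   9  s[19:],s[14:]  1  'c'
  10  s[14:],s[3:]  1  'c'
  11  s[3:],s[20:]  0  ''
  12  s[20:],s[7:]  1  'd'
  13  s[7:],s[25:]  2  'db'
  14  s[25:],s[6:]  1  'd'
  15  s[6:],s[23:]  1  'd'
  16  s[23:],s[9:]  2  'dg'
  17  s[9:],s[15:]  0  ''
  18  s[15:],s[22:]  1  'e'
  19  s[22:],s[11:]  1  'e'
  20  s[11:],s[12:]  0  ''
  21  s[12:],s[2:]  2  'fc'
  22  s[2:],s[5:]  1  'f'
  23  s[5:],s[4:]  1  'f'
  24  s[4:],s[27:]  0  ''
  25  s[27:],s[17:]  1  'g'
  26  s[17:],s[24:]  1  'g'
  27  s[24:],s[10:]  1  'g'

n(n+1)/2 = 28·29/2 = 406
Σ LCP = 0 + 0 + 1 + 1 + 1 + 2 + 0 + 1 + 1 + 1 + 1 + 0 + 1 + 2 + 1 + 1 + 2 + 0 + 1 + 1 + 0 + 2 + 1 + 1 + 0 + 1 + 1 + 1 = 25
distinct = 406 − 25 = 381

381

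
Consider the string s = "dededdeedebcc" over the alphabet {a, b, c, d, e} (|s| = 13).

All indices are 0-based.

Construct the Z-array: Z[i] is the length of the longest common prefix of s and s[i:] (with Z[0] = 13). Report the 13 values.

[13, 0, 3, 0, 1, 2, 0, 0, 2, 0, 0, 0, 0]

Z[0]=13
i=1: fresh scan; Z[1]=0
i=2: fresh scan; Z[2]=3 grow→box=[2,5)
i=3: min(r-i=2, Z[1]=0)=0; Z[3]=0
i=4: min(r-i=1, Z[2]=3)=1; Z[4]=1
i=5: fresh scan; Z[5]=2 grow→box=[5,7)
i=6: min(r-i=1, Z[1]=0)=0; Z[6]=0
i=7: fresh scan; Z[7]=0
i=8: fresh scan; Z[8]=2 grow→box=[8,10)
i=9: min(r-i=1, Z[1]=0)=0; Z[9]=0
i=10: fresh scan; Z[10]=0
i=11: fresh scan; Z[11]=0
i=12: fresh scan; Z[12]=0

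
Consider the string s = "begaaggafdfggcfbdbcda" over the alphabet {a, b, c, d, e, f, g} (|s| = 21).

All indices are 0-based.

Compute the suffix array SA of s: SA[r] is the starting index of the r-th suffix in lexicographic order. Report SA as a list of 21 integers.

[20, 3, 7, 4, 17, 15, 0, 18, 13, 19, 16, 9, 1, 14, 8, 10, 2, 6, 12, 5, 11]

rank→(start, suffix):
  0 → (20, 'a')
  1 → (3, 'aaggafdfggcfbdbcda')
  2 → (7, 'afdfggcfbdbcda')
  3 → (4, 'aggafdfggcfbdbcda')
  4 → (17, 'bcda')
  5 → (15, 'bdbcda')
  6 → (0, 'begaaggafdfggcfbdbcda')
  7 → (18, 'cda')
  8 → (13, 'cfbdbcda')
  9 → (19, 'da')
  10 → (16, 'dbcda')
  11 → (9, 'dfggcfbdbcda')
  12 → (1, 'egaaggafdfggcfbdbcda')
  13 → (14, 'fbdbcda')
  14 → (8, 'fdfggcfbdbcda')
  15 → (10, 'fggcfbdbcda')
  16 → (2, 'gaaggafdfggcfbdbcda')
  17 → (6, 'gafdfggcfbdbcda')
  18 → (12, 'gcfbdbcda')
  19 → (5, 'ggafdfggcfbdbcda')
  20 → (11, 'ggcfbdbcda')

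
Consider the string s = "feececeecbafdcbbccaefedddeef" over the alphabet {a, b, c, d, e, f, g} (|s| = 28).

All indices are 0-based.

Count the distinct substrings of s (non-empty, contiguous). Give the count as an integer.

rank→(start, suffix):
  0 → (18, 'aefedddeef')
  1 → (10, 'afdcbbccaefedddeef')
  2 → (9, 'bafdcbbccaefedddeef')
  3 → (14, 'bbccaefedddeef')
  4 → (15, 'bccaefedddeef')
  5 → (17, 'caefedddeef')
  6 → (8, 'cbafdcbbccaefedddeef')
  7 → (13, 'cbbccaefedddeef')
  8 → (16, 'ccaefedddeef')
  9 → (3, 'ceceecbafdcbbccaefedddeef')
  10 → (5, 'ceecbafdcbbccaefedddeef')
  11 → (12, 'dcbbccaefedddeef')
  12 → (22, 'dddeef')
  13 → (23, 'ddeef')
  14 → (24, 'deef')
  15 → (7, 'ecbafdcbbccaefedddeef')
  16 → (2, 'ececeecbafdcbbccaefedddeef')
  17 → (4, 'eceecbafdcbbccaefedddeef')
  18 → (21, 'edddeef')
  19 → (6, 'eecbafdcbbccaefedddeef')
  20 → (1, 'eececeecbafdcbbccaefedddeef')
  21 → (25, 'eef')
  22 → (26, 'ef')
  23 → (19, 'efedddeef')
  24 → (27, 'f')
  25 → (11, 'fdcbbccaefedddeef')
  26 → (20, 'fedddeef')
  27 → (0, 'feececeecbafdcbbccaefedddeef')

SA = [18, 10, 9, 14, 15, 17, 8, 13, 16, 3, 5, 12, 22, 23, 24, 7, 2, 4, 21, 6, 1, 25, 26, 19, 27, 11, 20, 0]
rank  pair      lcp
   1  s[18:],s[10:]  1  'a'
   2  s[10:],s[9:]  0  ''
   3  s[9:],s[14:]  1  'b'
   4  s[14:],s[15:]  1  'b'
   5  s[15:],s[17:]  0  ''
   6  s[17:],s[8:]  1  'c'
   7  s[8:],s[13:]  2  'cb'
   8  s[13:],s[16:]  1  'c'
   9  s[16:],s[3:]  1  'c'
  10  s[3:],s[5:]  2  'ce'
  11  s[5:],s[12:]  0  ''
  12  s[12:],s[22:]  1  'd'
  13  s[22:],s[23:]  2  'dd'
  14  s[23:],s[24:]  1  'd'
  15  s[24:],s[7:]  0  ''
  16  s[7:],s[2:]  2  'ec'
  17  s[2:],s[4:]  3  'ece'
  18  s[4:],s[21:]  1  'e'
  19  s[21:],s[6:]  1  'e'
  20  s[6:],s[1:]  3  'eec'
  21  s[1:],s[25:]  2  'ee'
  22  s[25:],s[26:]  1  'e'
  23  s[26:],s[19:]  2  'ef'
  24  s[19:],s[27:]  0  ''
  25  s[27:],s[11:]  1  'f'
  26  s[11:],s[20:]  1  'f'
  27  s[20:],s[0:]  2  'fe'

n(n+1)/2 = 28·29/2 = 406
Σ LCP = 0 + 1 + 0 + 1 + 1 + 0 + 1 + 2 + 1 + 1 + 2 + 0 + 1 + 2 + 1 + 0 + 2 + 3 + 1 + 1 + 3 + 2 + 1 + 2 + 0 + 1 + 1 + 2 = 33
distinct = 406 − 33 = 373

373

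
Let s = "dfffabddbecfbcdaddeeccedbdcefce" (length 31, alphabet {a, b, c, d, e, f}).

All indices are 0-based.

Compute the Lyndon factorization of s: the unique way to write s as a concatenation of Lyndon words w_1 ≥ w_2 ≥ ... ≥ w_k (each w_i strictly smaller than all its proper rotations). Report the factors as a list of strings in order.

emit factor 1: 'dfff' (i=0, period=4)
emit factor 2: 'abddbecfbcdaddeeccedbdcefce' (i=4, period=27)

["dfff", "abddbecfbcdaddeeccedbdcefce"]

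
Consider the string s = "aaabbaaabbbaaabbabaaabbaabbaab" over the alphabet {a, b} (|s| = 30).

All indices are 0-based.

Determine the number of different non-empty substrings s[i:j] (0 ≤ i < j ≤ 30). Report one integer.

rank→(start, suffix):
  0 → (0, 'aaabbaaabbbaaabbabaaabbaabbaab')
  1 → (18, 'aaabbaabbaab')
  2 → (11, 'aaabbabaaabbaabbaab')
  3 → (5, 'aaabbbaaabbabaaabbaabbaab')
  4 → (27, 'aab')
  5 → (1, 'aabbaaabbbaaabbabaaabbaabbaab')
  6 → (23, 'aabbaab')
  7 → (19, 'aabbaabbaab')
  8 → (12, 'aabbabaaabbaabbaab')
  9 → (6, 'aabbbaaabbabaaabbaabbaab')
  10 → (28, 'ab')
  11 → (16, 'abaaabbaabbaab')
  12 → (2, 'abbaaabbbaaabbabaaabbaabbaab')
  13 → (24, 'abbaab')
  14 → (20, 'abbaabbaab')
  15 → (13, 'abbabaaabbaabbaab')
  16 → (7, 'abbbaaabbabaaabbaabbaab')
  17 → (29, 'b')
  18 → (17, 'baaabbaabbaab')
  19 → (10, 'baaabbabaaabbaabbaab')
  20 → (4, 'baaabbbaaabbabaaabbaabbaab')
  21 → (26, 'baab')
  22 → (22, 'baabbaab')
  23 → (15, 'babaaabbaabbaab')
  24 → (9, 'bbaaabbabaaabbaabbaab')
  25 → (3, 'bbaaabbbaaabbabaaabbaabbaab')
  26 → (25, 'bbaab')
  27 → (21, 'bbaabbaab')
  28 → (14, 'bbabaaabbaabbaab')
  29 → (8, 'bbbaaabbabaaabbaabbaab')

SA = [0, 18, 11, 5, 27, 1, 23, 19, 12, 6, 28, 16, 2, 24, 20, 13, 7, 29, 17, 10, 4, 26, 22, 15, 9, 3, 25, 21, 14, 8]
[i] adj suffixes → lcp
  [1] 0/18 → 7 ('aaabbaa')
  [2] 18/11 → 6 ('aaabba')
  [3] 11/5 → 5 ('aaabb')
  [4] 5/27 → 2 ('aa')
  [5] 27/1 → 3 ('aab')
  [6] 1/23 → 6 ('aabbaa')
  [7] 23/19 → 7 ('aabbaab')
  [8] 19/12 → 5 ('aabba')
  [9] 12/6 → 4 ('aabb')
  [10] 6/28 → 1 ('a')
  [11] 28/16 → 2 ('ab')
  [12] 16/2 → 2 ('ab')
  [13] 2/24 → 5 ('abbaa')
  [14] 24/20 → 6 ('abbaab')
  [15] 20/13 → 4 ('abba')
  [16] 13/7 → 3 ('abb')
  [17] 7/29 → 0 ('')
  [18] 29/17 → 1 ('b')
  [19] 17/10 → 7 ('baaabba')
  [20] 10/4 → 6 ('baaabb')
  [21] 4/26 → 3 ('baa')
  [22] 26/22 → 4 ('baab')
  [23] 22/15 → 2 ('ba')
  [24] 15/9 → 1 ('b')
  [25] 9/3 → 7 ('bbaaabb')
  [26] 3/25 → 4 ('bbaa')
  [27] 25/21 → 5 ('bbaab')
  [28] 21/14 → 3 ('bba')
  [29] 14/8 → 2 ('bb')

n(n+1)/2 = 30·31/2 = 465
Σ LCP = 0 + 7 + 6 + 5 + 2 + 3 + 6 + 7 + 5 + 4 + 1 + 2 + 2 + 5 + 6 + 4 + 3 + 0 + 1 + 7 + 6 + 3 + 4 + 2 + 1 + 7 + 4 + 5 + 3 + 2 = 113
distinct = 465 − 113 = 352

352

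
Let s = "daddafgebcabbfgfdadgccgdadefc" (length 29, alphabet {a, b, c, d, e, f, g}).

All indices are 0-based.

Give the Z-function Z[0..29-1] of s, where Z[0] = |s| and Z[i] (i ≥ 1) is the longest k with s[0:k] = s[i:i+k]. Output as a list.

Z[0]=29
i=1: i≥r, start 0; Z[1]=0
i=2: i≥r, start 0; Z[2]=1 extend→box=[2,3)
i=3: i≥r, start 0; Z[3]=2 extend→box=[3,5)
i=4: min(r-i=1, Z[1]=0)=0; Z[4]=0
i=5: i≥r, start 0; Z[5]=0
i=6: i≥r, start 0; Z[6]=0
i=7: i≥r, start 0; Z[7]=0
i=8: i≥r, start 0; Z[8]=0
i=9: i≥r, start 0; Z[9]=0
i=10: i≥r, start 0; Z[10]=0
i=11: i≥r, start 0; Z[11]=0
i=12: i≥r, start 0; Z[12]=0
i=13: i≥r, start 0; Z[13]=0
i=14: i≥r, start 0; Z[14]=0
i=15: i≥r, start 0; Z[15]=0
i=16: i≥r, start 0; Z[16]=3 extend→box=[16,19)
i=17: min(r-i=2, Z[1]=0)=0; Z[17]=0
i=18: min(r-i=1, Z[2]=1)=1; Z[18]=1
i=19: i≥r, start 0; Z[19]=0
i=20: i≥r, start 0; Z[20]=0
i=21: i≥r, start 0; Z[21]=0
i=22: i≥r, start 0; Z[22]=0
i=23: i≥r, start 0; Z[23]=3 extend→box=[23,26)
i=24: min(r-i=2, Z[1]=0)=0; Z[24]=0
i=25: min(r-i=1, Z[2]=1)=1; Z[25]=1
i=26: i≥r, start 0; Z[26]=0
i=27: i≥r, start 0; Z[27]=0
i=28: i≥r, start 0; Z[28]=0

[29, 0, 1, 2, 0, 0, 0, 0, 0, 0, 0, 0, 0, 0, 0, 0, 3, 0, 1, 0, 0, 0, 0, 3, 0, 1, 0, 0, 0]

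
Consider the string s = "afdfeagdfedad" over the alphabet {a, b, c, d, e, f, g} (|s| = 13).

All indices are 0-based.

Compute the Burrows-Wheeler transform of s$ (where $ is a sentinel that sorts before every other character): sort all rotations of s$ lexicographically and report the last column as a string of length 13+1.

dd$eaefgffadda

rank  rotation        last
    0  $afdfeagdfedad  d
    1  ad$afdfeagdfed  d
    2  afdfeagdfedad$  $
    3  agdfedad$afdfe  e
    4  d$afdfeagdfeda  a
    5  dad$afdfeagdfe  e
    6  dfeagdfedad$af  f
    7  dfedad$afdfeag  g
    8  eagdfedad$afdf  f
    9  edad$afdfeagdf  f
   10  fdfeagdfedad$a  a
   11  feagdfedad$afd  d
   12  fedad$afdfeagd  d
   13  gdfedad$afdfea  a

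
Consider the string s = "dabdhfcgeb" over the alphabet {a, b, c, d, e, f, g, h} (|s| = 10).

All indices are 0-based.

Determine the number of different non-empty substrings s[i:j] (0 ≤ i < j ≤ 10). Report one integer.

53

rank | idx | suffix
   0 |   1 | abdhfcgeb
   1 |   9 | b
   2 |   2 | bdhfcgeb
   3 |   6 | cgeb
   4 |   0 | dabdhfcgeb
   5 |   3 | dhfcgeb
   6 |   8 | eb
   7 |   5 | fcgeb
   8 |   7 | geb
   9 |   4 | hfcgeb

SA = [1, 9, 2, 6, 0, 3, 8, 5, 7, 4]
rank  pair      lcp
   1  s[1:],s[9:]  0  ''
   2  s[9:],s[2:]  1  'b'
   3  s[2:],s[6:]  0  ''
   4  s[6:],s[0:]  0  ''
   5  s[0:],s[3:]  1  'd'
   6  s[3:],s[8:]  0  ''
   7  s[8:],s[5:]  0  ''
   8  s[5:],s[7:]  0  ''
   9  s[7:],s[4:]  0  ''

n(n+1)/2 = 10·11/2 = 55
Σ LCP = 0 + 0 + 1 + 0 + 0 + 1 + 0 + 0 + 0 + 0 = 2
distinct = 55 − 2 = 53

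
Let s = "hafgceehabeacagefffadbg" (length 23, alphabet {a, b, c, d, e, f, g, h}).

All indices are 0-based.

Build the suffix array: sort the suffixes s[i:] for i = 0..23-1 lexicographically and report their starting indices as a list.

rank | idx | suffix
   0 |   8 | abeacagefffadbg
   1 |  11 | acagefffadbg
   2 |  19 | adbg
   3 |   1 | afgceehabeacagefffadbg
   4 |  13 | agefffadbg
   5 |   9 | beacagefffadbg
   6 |  21 | bg
   7 |  12 | cagefffadbg
   8 |   4 | ceehabeacagefffadbg
   9 |  20 | dbg
  10 |  10 | eacagefffadbg
  11 |   5 | eehabeacagefffadbg
  12 |  15 | efffadbg
  13 |   6 | ehabeacagefffadbg
  14 |  18 | fadbg
  15 |  17 | ffadbg
  16 |  16 | fffadbg
  17 |   2 | fgceehabeacagefffadbg
  18 |  22 | g
  19 |   3 | gceehabeacagefffadbg
  20 |  14 | gefffadbg
  21 |   7 | habeacagefffadbg
  22 |   0 | hafgceehabeacagefffadbg

[8, 11, 19, 1, 13, 9, 21, 12, 4, 20, 10, 5, 15, 6, 18, 17, 16, 2, 22, 3, 14, 7, 0]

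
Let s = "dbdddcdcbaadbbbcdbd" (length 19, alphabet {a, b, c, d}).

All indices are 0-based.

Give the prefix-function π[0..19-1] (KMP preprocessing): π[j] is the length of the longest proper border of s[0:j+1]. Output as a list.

π[0] = 0
j=1 s[j]='b': π[1]=0 (border '')
j=2 s[j]='d': π[2]=1 (border 'd')
j=3 s[j]='d': k: 1→0; π[3]=1 (border 'd')
j=4 s[j]='d': k: 1→0; π[4]=1 (border 'd')
j=5 s[j]='c': k: 1→0; π[5]=0 (border '')
j=6 s[j]='d': π[6]=1 (border 'd')
j=7 s[j]='c': k: 1→0; π[7]=0 (border '')
j=8 s[j]='b': π[8]=0 (border '')
j=9 s[j]='a': π[9]=0 (border '')
j=10 s[j]='a': π[10]=0 (border '')
j=11 s[j]='d': π[11]=1 (border 'd')
j=12 s[j]='b': π[12]=2 (border 'db')
j=13 s[j]='b': k: 2→0; π[13]=0 (border '')
j=14 s[j]='b': π[14]=0 (border '')
j=15 s[j]='c': π[15]=0 (border '')
j=16 s[j]='d': π[16]=1 (border 'd')
j=17 s[j]='b': π[17]=2 (border 'db')
j=18 s[j]='d': π[18]=3 (border 'dbd')

[0, 0, 1, 1, 1, 0, 1, 0, 0, 0, 0, 1, 2, 0, 0, 0, 1, 2, 3]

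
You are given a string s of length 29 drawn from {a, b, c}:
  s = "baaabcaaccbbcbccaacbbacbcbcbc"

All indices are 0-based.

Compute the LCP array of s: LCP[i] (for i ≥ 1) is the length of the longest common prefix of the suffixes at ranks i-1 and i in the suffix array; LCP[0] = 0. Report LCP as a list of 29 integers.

[0, 2, 2, 3, 1, 1, 3, 2, 0, 2, 1, 2, 1, 2, 2, 4, 4, 2, 0, 1, 4, 1, 3, 2, 3, 5, 3, 1, 2]

sorted suffixes:
  #0 SA[0]=1  'aaabcaaccbbcbccaacbbacbcbcbc'
  #1 SA[1]=2  'aabcaaccbbcbccaacbbacbcbcbc'
  #2 SA[2]=16  'aacbbacbcbcbc'
  #3 SA[3]=6  'aaccbbcbccaacbbacbcbcbc'
  #4 SA[4]=3  'abcaaccbbcbccaacbbacbcbcbc'
  #5 SA[5]=17  'acbbacbcbcbc'
  #6 SA[6]=21  'acbcbcbc'
  #7 SA[7]=7  'accbbcbccaacbbacbcbcbc'
  #8 SA[8]=0  'baaabcaaccbbcbccaacbbacbcbcbc'
  #9 SA[9]=20  'bacbcbcbc'
  #10 SA[10]=19  'bbacbcbcbc'
  #11 SA[11]=10  'bbcbccaacbbacbcbcbc'
  #12 SA[12]=27  'bc'
  #13 SA[13]=4  'bcaaccbbcbccaacbbacbcbcbc'
  #14 SA[14]=25  'bcbc'
  #15 SA[15]=23  'bcbcbc'
  #16 SA[16]=11  'bcbccaacbbacbcbcbc'
  #17 SA[17]=13  'bccaacbbacbcbcbc'
  #18 SA[18]=28  'c'
  #19 SA[19]=15  'caacbbacbcbcbc'
  #20 SA[20]=5  'caaccbbcbccaacbbacbcbcbc'
  #21 SA[21]=18  'cbbacbcbcbc'
  #22 SA[22]=9  'cbbcbccaacbbacbcbcbc'
  #23 SA[23]=26  'cbc'
  #24 SA[24]=24  'cbcbc'
  #25 SA[25]=22  'cbcbcbc'
  #26 SA[26]=12  'cbccaacbbacbcbcbc'
  #27 SA[27]=14  'ccaacbbacbcbcbc'
  #28 SA[28]=8  'ccbbcbccaacbbacbcbcbc'

SA = [1, 2, 16, 6, 3, 17, 21, 7, 0, 20, 19, 10, 27, 4, 25, 23, 11, 13, 28, 15, 5, 18, 9, 26, 24, 22, 12, 14, 8]
[i] adj suffixes → lcp
  [1] 1/2 → 2 ('aa')
  [2] 2/16 → 2 ('aa')
  [3] 16/6 → 3 ('aac')
  [4] 6/3 → 1 ('a')
  [5] 3/17 → 1 ('a')
  [6] 17/21 → 3 ('acb')
  [7] 21/7 → 2 ('ac')
  [8] 7/0 → 0 ('')
  [9] 0/20 → 2 ('ba')
  [10] 20/19 → 1 ('b')
  [11] 19/10 → 2 ('bb')
  [12] 10/27 → 1 ('b')
  [13] 27/4 → 2 ('bc')
  [14] 4/25 → 2 ('bc')
  [15] 25/23 → 4 ('bcbc')
  [16] 23/11 → 4 ('bcbc')
  [17] 11/13 → 2 ('bc')
  [18] 13/28 → 0 ('')
  [19] 28/15 → 1 ('c')
  [20] 15/5 → 4 ('caac')
  [21] 5/18 → 1 ('c')
  [22] 18/9 → 3 ('cbb')
  [23] 9/26 → 2 ('cb')
  [24] 26/24 → 3 ('cbc')
  [25] 24/22 → 5 ('cbcbc')
  [26] 22/12 → 3 ('cbc')
  [27] 12/14 → 1 ('c')
  [28] 14/8 → 2 ('cc')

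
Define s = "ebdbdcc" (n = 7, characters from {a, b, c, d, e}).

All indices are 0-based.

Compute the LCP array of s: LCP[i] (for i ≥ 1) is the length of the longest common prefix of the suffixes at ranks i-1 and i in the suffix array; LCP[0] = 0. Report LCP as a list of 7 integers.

[0, 2, 0, 1, 0, 1, 0]

rank | idx | suffix
   0 |   1 | bdbdcc
   1 |   3 | bdcc
   2 |   6 | c
   3 |   5 | cc
   4 |   2 | dbdcc
   5 |   4 | dcc
   6 |   0 | ebdbdcc

SA = [1, 3, 6, 5, 2, 4, 0]
rank  pair      lcp
   1  s[1:],s[3:]  2  'bd'
   2  s[3:],s[6:]  0  ''
   3  s[6:],s[5:]  1  'c'
   4  s[5:],s[2:]  0  ''
   5  s[2:],s[4:]  1  'd'
   6  s[4:],s[0:]  0  ''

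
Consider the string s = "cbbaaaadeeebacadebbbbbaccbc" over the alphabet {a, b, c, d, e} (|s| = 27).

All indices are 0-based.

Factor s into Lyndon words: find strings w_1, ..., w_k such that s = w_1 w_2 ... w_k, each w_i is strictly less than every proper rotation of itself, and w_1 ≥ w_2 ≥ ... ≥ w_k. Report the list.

emit factor 1: 'c' (i=0, period=1)
emit factor 2: 'b' (i=1, period=1)
emit factor 3: 'b' (i=2, period=1)
emit factor 4: 'aaaadeeebacadebbbbbaccbc' (i=3, period=24)

["c", "b", "b", "aaaadeeebacadebbbbbaccbc"]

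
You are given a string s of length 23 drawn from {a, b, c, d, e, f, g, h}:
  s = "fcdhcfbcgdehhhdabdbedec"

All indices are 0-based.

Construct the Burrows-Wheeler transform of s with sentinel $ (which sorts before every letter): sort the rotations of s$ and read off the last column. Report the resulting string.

cdfadefhbhbegcdbdc$cdhhe

rank  rotation                  last
    0  $fcdhcfbcgdehhhdabdbedec  c
    1  abdbedec$fcdhcfbcgdehhhd  d
    2  bcgdehhhdabdbedec$fcdhcf  f
    3  bdbedec$fcdhcfbcgdehhhda  a
    4  bedec$fcdhcfbcgdehhhdabd  d
    5  c$fcdhcfbcgdehhhdabdbede  e
    6  cdhcfbcgdehhhdabdbedec$f  f
    7  cfbcgdehhhdabdbedec$fcdh  h
    8  cgdehhhdabdbedec$fcdhcfb  b
    9  dabdbedec$fcdhcfbcgdehhh  h
   10  dbedec$fcdhcfbcgdehhhdab  b
   11  dec$fcdhcfbcgdehhhdabdbe  e
   12  dehhhdabdbedec$fcdhcfbcg  g
   13  dhcfbcgdehhhdabdbedec$fc  c
   14  ec$fcdhcfbcgdehhhdabdbed  d
   15  edec$fcdhcfbcgdehhhdabdb  b
   16  ehhhdabdbedec$fcdhcfbcgd  d
   17  fbcgdehhhdabdbedec$fcdhc  c
   18  fcdhcfbcgdehhhdabdbedec$  $
   19  gdehhhdabdbedec$fcdhcfbc  c
   20  hcfbcgdehhhdabdbedec$fcd  d
   21  hdabdbedec$fcdhcfbcgdehh  h
   22  hhdabdbedec$fcdhcfbcgdeh  h
   23  hhhdabdbedec$fcdhcfbcgde  e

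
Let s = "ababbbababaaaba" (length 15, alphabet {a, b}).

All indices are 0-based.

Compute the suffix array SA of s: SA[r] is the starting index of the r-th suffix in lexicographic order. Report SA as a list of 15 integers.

[14, 10, 11, 12, 8, 6, 0, 2, 13, 9, 7, 5, 1, 4, 3]

rank | idx | suffix
   0 |  14 | a
   1 |  10 | aaaba
   2 |  11 | aaba
   3 |  12 | aba
   4 |   8 | abaaaba
   5 |   6 | ababaaaba
   6 |   0 | ababbbababaaaba
   7 |   2 | abbbababaaaba
   8 |  13 | ba
   9 |   9 | baaaba
  10 |   7 | babaaaba
  11 |   5 | bababaaaba
  12 |   1 | babbbababaaaba
  13 |   4 | bbababaaaba
  14 |   3 | bbbababaaaba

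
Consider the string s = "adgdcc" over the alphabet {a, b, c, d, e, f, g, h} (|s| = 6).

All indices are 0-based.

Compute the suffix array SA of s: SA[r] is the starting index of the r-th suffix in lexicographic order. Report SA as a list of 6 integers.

rank→(start, suffix):
  0 → (0, 'adgdcc')
  1 → (5, 'c')
  2 → (4, 'cc')
  3 → (3, 'dcc')
  4 → (1, 'dgdcc')
  5 → (2, 'gdcc')

[0, 5, 4, 3, 1, 2]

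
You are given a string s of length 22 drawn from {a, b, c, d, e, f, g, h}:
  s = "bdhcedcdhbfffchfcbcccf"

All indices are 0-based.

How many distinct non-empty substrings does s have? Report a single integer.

sorted suffixes:
  #0 SA[0]=17  'bcccf'
  #1 SA[1]=0  'bdhcedcdhbfffchfcbcccf'
  #2 SA[2]=9  'bfffchfcbcccf'
  #3 SA[3]=16  'cbcccf'
  #4 SA[4]=18  'cccf'
  #5 SA[5]=19  'ccf'
  #6 SA[6]=6  'cdhbfffchfcbcccf'
  #7 SA[7]=3  'cedcdhbfffchfcbcccf'
  #8 SA[8]=20  'cf'
  #9 SA[9]=13  'chfcbcccf'
  #10 SA[10]=5  'dcdhbfffchfcbcccf'
  #11 SA[11]=7  'dhbfffchfcbcccf'
  #12 SA[12]=1  'dhcedcdhbfffchfcbcccf'
  #13 SA[13]=4  'edcdhbfffchfcbcccf'
  #14 SA[14]=21  'f'
  #15 SA[15]=15  'fcbcccf'
  #16 SA[16]=12  'fchfcbcccf'
  #17 SA[17]=11  'ffchfcbcccf'
  #18 SA[18]=10  'fffchfcbcccf'
  #19 SA[19]=8  'hbfffchfcbcccf'
  #20 SA[20]=2  'hcedcdhbfffchfcbcccf'
  #21 SA[21]=14  'hfcbcccf'

SA = [17, 0, 9, 16, 18, 19, 6, 3, 20, 13, 5, 7, 1, 4, 21, 15, 12, 11, 10, 8, 2, 14]
rank  pair      lcp
   1  s[17:],s[0:]  1  'b'
   2  s[0:],s[9:]  1  'b'
   3  s[9:],s[16:]  0  ''
   4  s[16:],s[18:]  1  'c'
   5  s[18:],s[19:]  2  'cc'
   6  s[19:],s[6:]  1  'c'
   7  s[6:],s[3:]  1  'c'
   8  s[3:],s[20:]  1  'c'
   9  s[20:],s[13:]  1  'c'
  10  s[13:],s[5:]  0  ''
  11  s[5:],s[7:]  1  'd'
  12  s[7:],s[1:]  2  'dh'
  13  s[1:],s[4:]  0  ''
  14  s[4:],s[21:]  0  ''
  15  s[21:],s[15:]  1  'f'
  16  s[15:],s[12:]  2  'fc'
  17  s[12:],s[11:]  1  'f'
  18  s[11:],s[10:]  2  'ff'
  19  s[10:],s[8:]  0  ''
  20  s[8:],s[2:]  1  'h'
  21  s[2:],s[14:]  1  'h'

n(n+1)/2 = 22·23/2 = 253
Σ LCP = 0 + 1 + 1 + 0 + 1 + 2 + 1 + 1 + 1 + 1 + 0 + 1 + 2 + 0 + 0 + 1 + 2 + 1 + 2 + 0 + 1 + 1 = 20
distinct = 253 − 20 = 233

233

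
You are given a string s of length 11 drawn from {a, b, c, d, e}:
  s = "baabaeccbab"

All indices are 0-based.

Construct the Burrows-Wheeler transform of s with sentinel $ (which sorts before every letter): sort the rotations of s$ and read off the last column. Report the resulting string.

rank  rotation      last
    0  $baabaeccbab  b
    1  aabaeccbab$b  b
    2  ab$baabaeccb  b
    3  abaeccbab$ba  a
    4  aeccbab$baab  b
    5  b$baabaeccba  a
    6  baabaeccbab$  $
    7  bab$baabaecc  c
    8  baeccbab$baa  a
    9  cbab$baabaec  c
   10  ccbab$baabae  e
   11  eccbab$baaba  a

bbbaba$cacea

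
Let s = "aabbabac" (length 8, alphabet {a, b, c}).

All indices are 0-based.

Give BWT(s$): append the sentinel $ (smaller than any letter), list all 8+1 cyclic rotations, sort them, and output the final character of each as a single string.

rank  rotation   last
    0  $aabbabac  c
    1  aabbabac$  $
    2  abac$aabb  b
    3  abbabac$a  a
    4  ac$aabbab  b
    5  babac$aab  b
    6  bac$aabba  a
    7  bbabac$aa  a
    8  c$aabbaba  a

c$babbaaa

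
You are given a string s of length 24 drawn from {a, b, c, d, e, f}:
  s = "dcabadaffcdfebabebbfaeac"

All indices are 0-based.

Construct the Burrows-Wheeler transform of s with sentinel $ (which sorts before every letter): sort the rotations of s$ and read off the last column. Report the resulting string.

rank  rotation                   last
    0  $dcabadaffcdfebabebbfaeac  c
    1  abadaffcdfebabebbfaeac$dc  c
    2  abebbfaeac$dcabadaffcdfeb  b
    3  ac$dcabadaffcdfebabebbfae  e
    4  adaffcdfebabebbfaeac$dcab  b
    5  aeac$dcabadaffcdfebabebbf  f
    6  affcdfebabebbfaeac$dcabad  d
    7  babebbfaeac$dcabadaffcdfe  e
    8  badaffcdfebabebbfaeac$dca  a
    9  bbfaeac$dcabadaffcdfebabe  e
   10  bebbfaeac$dcabadaffcdfeba  a
   11  bfaeac$dcabadaffcdfebabeb  b
   12  c$dcabadaffcdfebabebbfaea  a
   13  cabadaffcdfebabebbfaeac$d  d
   14  cdfebabebbfaeac$dcabadaff  f
   15  daffcdfebabebbfaeac$dcaba  a
   16  dcabadaffcdfebabebbfaeac$  $
   17  dfebabebbfaeac$dcabadaffc  c
   18  eac$dcabadaffcdfebabebbfa  a
   19  ebabebbfaeac$dcabadaffcdf  f
   20  ebbfaeac$dcabadaffcdfebab  b
   21  faeac$dcabadaffcdfebabebb  b
   22  fcdfebabebbfaeac$dcabadaf  f
   23  febabebbfaeac$dcabadaffcd  d
   24  ffcdfebabebbfaeac$dcabada  a

ccbebfdeaeabadfa$cafbbfda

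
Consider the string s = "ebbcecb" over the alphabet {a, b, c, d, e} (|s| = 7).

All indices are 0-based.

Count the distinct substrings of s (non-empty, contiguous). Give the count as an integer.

rank | idx | suffix
   0 |   6 | b
   1 |   1 | bbcecb
   2 |   2 | bcecb
   3 |   5 | cb
   4 |   3 | cecb
   5 |   0 | ebbcecb
   6 |   4 | ecb

SA = [6, 1, 2, 5, 3, 0, 4]
rank  pair      lcp
   1  s[6:],s[1:]  1  'b'
   2  s[1:],s[2:]  1  'b'
   3  s[2:],s[5:]  0  ''
   4  s[5:],s[3:]  1  'c'
   5  s[3:],s[0:]  0  ''
   6  s[0:],s[4:]  1  'e'

n(n+1)/2 = 7·8/2 = 28
Σ LCP = 0 + 1 + 1 + 0 + 1 + 0 + 1 = 4
distinct = 28 − 4 = 24

24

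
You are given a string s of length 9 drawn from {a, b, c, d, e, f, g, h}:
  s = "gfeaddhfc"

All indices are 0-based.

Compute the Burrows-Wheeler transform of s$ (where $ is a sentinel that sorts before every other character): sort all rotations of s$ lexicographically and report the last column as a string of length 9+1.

rank  rotation    last
    0  $gfeaddhfc  c
    1  addhfc$gfe  e
    2  c$gfeaddhf  f
    3  ddhfc$gfea  a
    4  dhfc$gfead  d
    5  eaddhfc$gf  f
    6  fc$gfeaddh  h
    7  feaddhfc$g  g
    8  gfeaddhfc$  $
    9  hfc$gfeadd  d

cefadfhg$d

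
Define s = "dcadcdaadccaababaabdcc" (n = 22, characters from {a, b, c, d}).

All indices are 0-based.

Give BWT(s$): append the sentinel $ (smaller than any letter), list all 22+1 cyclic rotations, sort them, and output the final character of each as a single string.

ccbdbaaacaaaccddddc$baa

rank  rotation                 last
    0  $dcadcdaadccaababaabdcc  c
    1  aababaabdcc$dcadcdaadcc  c
    2  aabdcc$dcadcdaadccaabab  b
    3  aadccaababaabdcc$dcadcd  d
    4  abaabdcc$dcadcdaadccaab  b
    5  ababaabdcc$dcadcdaadcca  a
    6  abdcc$dcadcdaadccaababa  a
    7  adccaababaabdcc$dcadcda  a
    8  adcdaadccaababaabdcc$dc  c
    9  baabdcc$dcadcdaadccaaba  a
   10  babaabdcc$dcadcdaadccaa  a
   11  bdcc$dcadcdaadccaababaa  a
   12  c$dcadcdaadccaababaabdc  c
   13  caababaabdcc$dcadcdaadc  c
   14  cadcdaadccaababaabdcc$d  d
   15  cc$dcadcdaadccaababaabd  d
   16  ccaababaabdcc$dcadcdaad  d
   17  cdaadccaababaabdcc$dcad  d
   18  daadccaababaabdcc$dcadc  c
   19  dcadcdaadccaababaabdcc$  $
   20  dcc$dcadcdaadccaababaab  b
   21  dccaababaabdcc$dcadcdaa  a
   22  dcdaadccaababaabdcc$dca  a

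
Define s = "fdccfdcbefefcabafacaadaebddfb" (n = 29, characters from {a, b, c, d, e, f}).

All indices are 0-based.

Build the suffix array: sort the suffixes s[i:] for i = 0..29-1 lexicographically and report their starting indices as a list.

[19, 13, 17, 20, 22, 15, 28, 14, 24, 7, 18, 12, 6, 2, 3, 21, 5, 1, 25, 26, 23, 10, 8, 16, 27, 11, 4, 0, 9]

sorted suffixes:
  #0 SA[0]=19  'aadaebddfb'
  #1 SA[1]=13  'abafacaadaebddfb'
  #2 SA[2]=17  'acaadaebddfb'
  #3 SA[3]=20  'adaebddfb'
  #4 SA[4]=22  'aebddfb'
  #5 SA[5]=15  'afacaadaebddfb'
  #6 SA[6]=28  'b'
  #7 SA[7]=14  'bafacaadaebddfb'
  #8 SA[8]=24  'bddfb'
  #9 SA[9]=7  'befefcabafacaadaebddfb'
  #10 SA[10]=18  'caadaebddfb'
  #11 SA[11]=12  'cabafacaadaebddfb'
  #12 SA[12]=6  'cbefefcabafacaadaebddfb'
  #13 SA[13]=2  'ccfdcbefefcabafacaadaebddfb'
  #14 SA[14]=3  'cfdcbefefcabafacaadaebddfb'
  #15 SA[15]=21  'daebddfb'
  #16 SA[16]=5  'dcbefefcabafacaadaebddfb'
  #17 SA[17]=1  'dccfdcbefefcabafacaadaebddfb'
  #18 SA[18]=25  'ddfb'
  #19 SA[19]=26  'dfb'
  #20 SA[20]=23  'ebddfb'
  #21 SA[21]=10  'efcabafacaadaebddfb'
  #22 SA[22]=8  'efefcabafacaadaebddfb'
  #23 SA[23]=16  'facaadaebddfb'
  #24 SA[24]=27  'fb'
  #25 SA[25]=11  'fcabafacaadaebddfb'
  #26 SA[26]=4  'fdcbefefcabafacaadaebddfb'
  #27 SA[27]=0  'fdccfdcbefefcabafacaadaebddfb'
  #28 SA[28]=9  'fefcabafacaadaebddfb'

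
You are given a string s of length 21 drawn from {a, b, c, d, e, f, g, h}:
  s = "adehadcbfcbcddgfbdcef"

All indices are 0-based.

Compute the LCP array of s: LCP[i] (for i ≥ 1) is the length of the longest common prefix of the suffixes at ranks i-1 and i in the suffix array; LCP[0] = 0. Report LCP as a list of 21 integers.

sorted suffixes:
  #0 SA[0]=4  'adcbfcbcddgfbdcef'
  #1 SA[1]=0  'adehadcbfcbcddgfbdcef'
  #2 SA[2]=10  'bcddgfbdcef'
  #3 SA[3]=16  'bdcef'
  #4 SA[4]=7  'bfcbcddgfbdcef'
  #5 SA[5]=9  'cbcddgfbdcef'
  #6 SA[6]=6  'cbfcbcddgfbdcef'
  #7 SA[7]=11  'cddgfbdcef'
  #8 SA[8]=18  'cef'
  #9 SA[9]=5  'dcbfcbcddgfbdcef'
  #10 SA[10]=17  'dcef'
  #11 SA[11]=12  'ddgfbdcef'
  #12 SA[12]=1  'dehadcbfcbcddgfbdcef'
  #13 SA[13]=13  'dgfbdcef'
  #14 SA[14]=19  'ef'
  #15 SA[15]=2  'ehadcbfcbcddgfbdcef'
  #16 SA[16]=20  'f'
  #17 SA[17]=15  'fbdcef'
  #18 SA[18]=8  'fcbcddgfbdcef'
  #19 SA[19]=14  'gfbdcef'
  #20 SA[20]=3  'hadcbfcbcddgfbdcef'

SA = [4, 0, 10, 16, 7, 9, 6, 11, 18, 5, 17, 12, 1, 13, 19, 2, 20, 15, 8, 14, 3]
i: (SA[i-1],SA[i]) lcp shared
  1: (4,0) 2 'ad'
  2: (0,10) 0 ''
  3: (10,16) 1 'b'
  4: (16,7) 1 'b'
  5: (7,9) 0 ''
  6: (9,6) 2 'cb'
  7: (6,11) 1 'c'
  8: (11,18) 1 'c'
  9: (18,5) 0 ''
  10: (5,17) 2 'dc'
  11: (17,12) 1 'd'
  12: (12,1) 1 'd'
  13: (1,13) 1 'd'
  14: (13,19) 0 ''
  15: (19,2) 1 'e'
  16: (2,20) 0 ''
  17: (20,15) 1 'f'
  18: (15,8) 1 'f'
  19: (8,14) 0 ''
  20: (14,3) 0 ''

[0, 2, 0, 1, 1, 0, 2, 1, 1, 0, 2, 1, 1, 1, 0, 1, 0, 1, 1, 0, 0]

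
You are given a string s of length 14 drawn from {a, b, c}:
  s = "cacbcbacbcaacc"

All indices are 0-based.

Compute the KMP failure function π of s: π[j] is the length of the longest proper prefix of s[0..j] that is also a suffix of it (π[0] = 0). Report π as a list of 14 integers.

π[0] = 0
j=1 s[j]='a': π[1]=0 (border '')
j=2 s[j]='c': π[2]=1 (border 'c')
j=3 s[j]='b': k: 1→0; π[3]=0 (border '')
j=4 s[j]='c': π[4]=1 (border 'c')
j=5 s[j]='b': k: 1→0; π[5]=0 (border '')
j=6 s[j]='a': π[6]=0 (border '')
j=7 s[j]='c': π[7]=1 (border 'c')
j=8 s[j]='b': k: 1→0; π[8]=0 (border '')
j=9 s[j]='c': π[9]=1 (border 'c')
j=10 s[j]='a': π[10]=2 (border 'ca')
j=11 s[j]='a': k: 2→0; π[11]=0 (border '')
j=12 s[j]='c': π[12]=1 (border 'c')
j=13 s[j]='c': k: 1→0; π[13]=1 (border 'c')

[0, 0, 1, 0, 1, 0, 0, 1, 0, 1, 2, 0, 1, 1]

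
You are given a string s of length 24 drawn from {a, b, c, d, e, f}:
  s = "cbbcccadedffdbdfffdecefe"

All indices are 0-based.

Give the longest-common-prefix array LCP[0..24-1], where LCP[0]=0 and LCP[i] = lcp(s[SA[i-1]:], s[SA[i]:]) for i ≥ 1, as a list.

rank | idx | suffix
   0 |   6 | adedffdbdfffdecefe
   1 |   1 | bbcccadedffdbdfffdecefe
   2 |   2 | bcccadedffdbdfffdecefe
   3 |  13 | bdfffdecefe
   4 |   5 | cadedffdbdfffdecefe
   5 |   0 | cbbcccadedffdbdfffdecefe
   6 |   4 | ccadedffdbdfffdecefe
   7 |   3 | cccadedffdbdfffdecefe
   8 |  20 | cefe
   9 |  12 | dbdfffdecefe
  10 |  18 | decefe
  11 |   7 | dedffdbdfffdecefe
  12 |   9 | dffdbdfffdecefe
  13 |  14 | dfffdecefe
  14 |  23 | e
  15 |  19 | ecefe
  16 |   8 | edffdbdfffdecefe
  17 |  21 | efe
  18 |  11 | fdbdfffdecefe
  19 |  17 | fdecefe
  20 |  22 | fe
  21 |  10 | ffdbdfffdecefe
  22 |  16 | ffdecefe
  23 |  15 | fffdecefe

SA = [6, 1, 2, 13, 5, 0, 4, 3, 20, 12, 18, 7, 9, 14, 23, 19, 8, 21, 11, 17, 22, 10, 16, 15]
[i] adj suffixes → lcp
  [1] 6/1 → 0 ('')
  [2] 1/2 → 1 ('b')
  [3] 2/13 → 1 ('b')
  [4] 13/5 → 0 ('')
  [5] 5/0 → 1 ('c')
  [6] 0/4 → 1 ('c')
  [7] 4/3 → 2 ('cc')
  [8] 3/20 → 1 ('c')
  [9] 20/12 → 0 ('')
  [10] 12/18 → 1 ('d')
  [11] 18/7 → 2 ('de')
  [12] 7/9 → 1 ('d')
  [13] 9/14 → 3 ('dff')
  [14] 14/23 → 0 ('')
  [15] 23/19 → 1 ('e')
  [16] 19/8 → 1 ('e')
  [17] 8/21 → 1 ('e')
  [18] 21/11 → 0 ('')
  [19] 11/17 → 2 ('fd')
  [20] 17/22 → 1 ('f')
  [21] 22/10 → 1 ('f')
  [22] 10/16 → 3 ('ffd')
  [23] 16/15 → 2 ('ff')

[0, 0, 1, 1, 0, 1, 1, 2, 1, 0, 1, 2, 1, 3, 0, 1, 1, 1, 0, 2, 1, 1, 3, 2]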